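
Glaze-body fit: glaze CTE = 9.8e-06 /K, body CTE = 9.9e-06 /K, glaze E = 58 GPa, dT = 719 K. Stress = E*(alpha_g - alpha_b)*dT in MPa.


Stress = 58*1000*(9.8e-06 - 9.9e-06)*719 = -4.2 MPa

-4.2


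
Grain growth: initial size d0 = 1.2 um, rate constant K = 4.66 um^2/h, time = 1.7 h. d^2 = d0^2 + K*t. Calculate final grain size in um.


d^2 = 1.2^2 + 4.66*1.7 = 9.362
d = sqrt(9.362) = 3.06 um

3.06


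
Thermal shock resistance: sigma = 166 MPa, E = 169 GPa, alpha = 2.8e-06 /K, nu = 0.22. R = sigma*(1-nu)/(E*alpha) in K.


R = 166*(1-0.22)/(169*1000*2.8e-06) = 274 K

274


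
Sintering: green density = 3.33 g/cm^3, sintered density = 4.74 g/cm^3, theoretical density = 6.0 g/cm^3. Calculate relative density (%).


Relative = 4.74 / 6.0 * 100 = 79.0%

79.0


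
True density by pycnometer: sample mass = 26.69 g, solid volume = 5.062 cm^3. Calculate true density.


TD = 26.69 / 5.062 = 5.273 g/cm^3

5.273


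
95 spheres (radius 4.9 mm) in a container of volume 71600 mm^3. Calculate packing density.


V_sphere = 4/3*pi*4.9^3 = 492.807 mm^3
Total V = 95*492.807 = 46816.665 mm^3
PD = 46816.665 / 71600 = 0.654

0.654


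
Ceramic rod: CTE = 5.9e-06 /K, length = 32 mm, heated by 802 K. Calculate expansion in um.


dL = 5.9e-06 * 32 * 802 * 1000 = 151.418 um

151.418


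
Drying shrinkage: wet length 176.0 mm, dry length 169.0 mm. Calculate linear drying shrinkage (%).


DS = (176.0 - 169.0) / 176.0 * 100 = 3.98%

3.98


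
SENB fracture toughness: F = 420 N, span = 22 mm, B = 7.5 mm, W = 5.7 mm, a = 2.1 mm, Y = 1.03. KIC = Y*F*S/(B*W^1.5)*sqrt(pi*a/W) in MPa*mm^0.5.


KIC = 1.03*420*22/(7.5*5.7^1.5)*sqrt(pi*2.1/5.7) = 100.32

100.32


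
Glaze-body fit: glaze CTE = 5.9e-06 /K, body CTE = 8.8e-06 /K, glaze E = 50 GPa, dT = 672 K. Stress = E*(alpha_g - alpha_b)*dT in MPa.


Stress = 50*1000*(5.9e-06 - 8.8e-06)*672 = -97.4 MPa

-97.4


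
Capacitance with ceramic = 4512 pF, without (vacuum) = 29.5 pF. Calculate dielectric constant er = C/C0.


er = 4512 / 29.5 = 152.95

152.95


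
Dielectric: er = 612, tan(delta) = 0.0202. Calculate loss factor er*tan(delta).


Loss = 612 * 0.0202 = 12.362

12.362


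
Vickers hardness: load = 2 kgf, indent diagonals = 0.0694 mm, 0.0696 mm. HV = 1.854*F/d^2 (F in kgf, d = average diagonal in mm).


d_avg = (0.0694+0.0696)/2 = 0.0695 mm
HV = 1.854*2/0.0695^2 = 768

768


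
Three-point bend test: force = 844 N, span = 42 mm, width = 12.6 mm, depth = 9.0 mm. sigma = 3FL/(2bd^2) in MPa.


sigma = 3*844*42/(2*12.6*9.0^2) = 52.1 MPa

52.1


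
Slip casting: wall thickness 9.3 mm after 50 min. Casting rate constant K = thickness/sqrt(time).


K = 9.3 / sqrt(50) = 9.3 / 7.0711 = 1.315 mm/min^0.5

1.315


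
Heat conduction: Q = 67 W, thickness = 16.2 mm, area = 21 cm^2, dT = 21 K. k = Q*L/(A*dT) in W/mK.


k = 67*16.2/1000/(21/10000*21) = 24.61 W/mK

24.61


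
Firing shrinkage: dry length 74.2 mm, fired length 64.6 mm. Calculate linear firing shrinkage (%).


FS = (74.2 - 64.6) / 74.2 * 100 = 12.94%

12.94


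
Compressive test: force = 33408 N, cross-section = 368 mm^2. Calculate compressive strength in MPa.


CS = 33408 / 368 = 90.8 MPa

90.8


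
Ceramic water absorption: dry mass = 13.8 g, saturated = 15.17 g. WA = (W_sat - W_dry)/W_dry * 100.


WA = (15.17 - 13.8) / 13.8 * 100 = 9.93%

9.93


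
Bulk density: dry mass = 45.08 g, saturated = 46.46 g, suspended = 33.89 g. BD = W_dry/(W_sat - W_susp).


BD = 45.08 / (46.46 - 33.89) = 45.08 / 12.57 = 3.586 g/cm^3

3.586


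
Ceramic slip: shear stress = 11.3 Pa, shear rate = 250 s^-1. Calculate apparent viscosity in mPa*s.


eta = tau/gamma * 1000 = 11.3/250 * 1000 = 45.2 mPa*s

45.2


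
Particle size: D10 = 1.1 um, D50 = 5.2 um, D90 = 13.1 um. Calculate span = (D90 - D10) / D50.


Span = (13.1 - 1.1) / 5.2 = 12.0 / 5.2 = 2.308

2.308


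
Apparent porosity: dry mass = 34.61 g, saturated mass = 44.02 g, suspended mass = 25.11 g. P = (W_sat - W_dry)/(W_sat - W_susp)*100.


P = (44.02 - 34.61) / (44.02 - 25.11) * 100 = 9.41 / 18.91 * 100 = 49.8%

49.8


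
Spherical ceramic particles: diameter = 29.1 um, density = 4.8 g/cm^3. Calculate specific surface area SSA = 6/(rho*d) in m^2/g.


SSA = 6 / (4.8 * 29.1) = 0.043 m^2/g

0.043


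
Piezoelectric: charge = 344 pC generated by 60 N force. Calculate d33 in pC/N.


d33 = 344 / 60 = 5.7 pC/N

5.7


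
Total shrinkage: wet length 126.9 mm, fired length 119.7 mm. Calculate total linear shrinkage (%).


TS = (126.9 - 119.7) / 126.9 * 100 = 5.67%

5.67


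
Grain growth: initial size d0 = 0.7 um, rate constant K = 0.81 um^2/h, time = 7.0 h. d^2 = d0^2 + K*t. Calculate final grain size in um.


d^2 = 0.7^2 + 0.81*7.0 = 6.16
d = sqrt(6.16) = 2.48 um

2.48


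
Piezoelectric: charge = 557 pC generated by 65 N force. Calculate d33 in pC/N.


d33 = 557 / 65 = 8.6 pC/N

8.6


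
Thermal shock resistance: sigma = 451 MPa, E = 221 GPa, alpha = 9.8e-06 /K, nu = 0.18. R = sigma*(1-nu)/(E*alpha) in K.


R = 451*(1-0.18)/(221*1000*9.8e-06) = 171 K

171


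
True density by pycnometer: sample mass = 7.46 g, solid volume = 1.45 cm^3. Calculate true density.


TD = 7.46 / 1.45 = 5.145 g/cm^3

5.145


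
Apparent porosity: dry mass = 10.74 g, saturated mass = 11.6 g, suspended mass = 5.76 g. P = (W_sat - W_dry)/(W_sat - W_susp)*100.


P = (11.6 - 10.74) / (11.6 - 5.76) * 100 = 0.86 / 5.84 * 100 = 14.7%

14.7


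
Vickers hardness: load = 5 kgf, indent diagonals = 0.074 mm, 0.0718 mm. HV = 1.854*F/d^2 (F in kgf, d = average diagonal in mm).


d_avg = (0.074+0.0718)/2 = 0.0729 mm
HV = 1.854*5/0.0729^2 = 1744

1744


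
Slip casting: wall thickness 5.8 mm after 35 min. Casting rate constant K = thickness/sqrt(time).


K = 5.8 / sqrt(35) = 5.8 / 5.9161 = 0.98 mm/min^0.5

0.98


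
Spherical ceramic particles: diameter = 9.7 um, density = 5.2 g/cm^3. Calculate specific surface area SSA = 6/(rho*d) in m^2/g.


SSA = 6 / (5.2 * 9.7) = 0.119 m^2/g

0.119


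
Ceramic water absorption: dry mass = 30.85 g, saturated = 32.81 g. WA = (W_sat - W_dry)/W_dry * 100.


WA = (32.81 - 30.85) / 30.85 * 100 = 6.35%

6.35


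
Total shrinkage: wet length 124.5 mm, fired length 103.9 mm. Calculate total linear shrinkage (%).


TS = (124.5 - 103.9) / 124.5 * 100 = 16.55%

16.55


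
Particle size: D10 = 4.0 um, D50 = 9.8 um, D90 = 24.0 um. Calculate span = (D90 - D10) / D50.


Span = (24.0 - 4.0) / 9.8 = 20.0 / 9.8 = 2.041

2.041


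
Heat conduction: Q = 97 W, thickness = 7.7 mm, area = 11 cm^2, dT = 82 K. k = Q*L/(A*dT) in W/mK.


k = 97*7.7/1000/(11/10000*82) = 8.28 W/mK

8.28


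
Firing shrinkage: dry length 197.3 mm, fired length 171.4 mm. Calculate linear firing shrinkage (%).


FS = (197.3 - 171.4) / 197.3 * 100 = 13.13%

13.13


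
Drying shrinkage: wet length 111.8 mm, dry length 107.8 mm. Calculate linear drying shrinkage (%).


DS = (111.8 - 107.8) / 111.8 * 100 = 3.58%

3.58


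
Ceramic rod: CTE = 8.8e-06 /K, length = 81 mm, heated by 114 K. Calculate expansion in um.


dL = 8.8e-06 * 81 * 114 * 1000 = 81.259 um

81.259


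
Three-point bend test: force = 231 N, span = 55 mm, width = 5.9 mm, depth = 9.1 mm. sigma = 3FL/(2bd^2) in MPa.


sigma = 3*231*55/(2*5.9*9.1^2) = 39.0 MPa

39.0


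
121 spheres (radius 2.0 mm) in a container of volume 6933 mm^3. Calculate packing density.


V_sphere = 4/3*pi*2.0^3 = 33.5103 mm^3
Total V = 121*33.5103 = 4054.7463 mm^3
PD = 4054.7463 / 6933 = 0.585

0.585


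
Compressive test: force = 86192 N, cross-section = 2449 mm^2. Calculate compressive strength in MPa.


CS = 86192 / 2449 = 35.2 MPa

35.2


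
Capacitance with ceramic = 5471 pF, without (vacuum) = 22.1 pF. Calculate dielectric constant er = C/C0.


er = 5471 / 22.1 = 247.56

247.56


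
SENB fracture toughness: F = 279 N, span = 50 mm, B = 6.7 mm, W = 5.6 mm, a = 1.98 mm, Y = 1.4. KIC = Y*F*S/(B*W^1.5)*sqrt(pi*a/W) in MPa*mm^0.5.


KIC = 1.4*279*50/(6.7*5.6^1.5)*sqrt(pi*1.98/5.6) = 231.82

231.82


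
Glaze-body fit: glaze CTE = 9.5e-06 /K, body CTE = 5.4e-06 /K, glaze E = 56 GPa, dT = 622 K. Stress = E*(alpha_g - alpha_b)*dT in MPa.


Stress = 56*1000*(9.5e-06 - 5.4e-06)*622 = 142.8 MPa

142.8


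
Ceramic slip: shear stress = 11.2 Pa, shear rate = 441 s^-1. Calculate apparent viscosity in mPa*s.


eta = tau/gamma * 1000 = 11.2/441 * 1000 = 25.4 mPa*s

25.4


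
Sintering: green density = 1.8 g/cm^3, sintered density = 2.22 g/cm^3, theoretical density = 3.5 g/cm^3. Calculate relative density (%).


Relative = 2.22 / 3.5 * 100 = 63.4%

63.4


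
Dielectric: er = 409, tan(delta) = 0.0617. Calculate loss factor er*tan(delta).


Loss = 409 * 0.0617 = 25.235

25.235


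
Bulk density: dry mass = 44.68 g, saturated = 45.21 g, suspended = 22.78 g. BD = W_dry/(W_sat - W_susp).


BD = 44.68 / (45.21 - 22.78) = 44.68 / 22.43 = 1.992 g/cm^3

1.992


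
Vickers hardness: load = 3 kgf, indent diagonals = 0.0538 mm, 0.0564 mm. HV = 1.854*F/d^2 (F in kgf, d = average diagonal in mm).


d_avg = (0.0538+0.0564)/2 = 0.0551 mm
HV = 1.854*3/0.0551^2 = 1832

1832


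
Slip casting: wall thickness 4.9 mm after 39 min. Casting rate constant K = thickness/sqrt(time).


K = 4.9 / sqrt(39) = 4.9 / 6.245 = 0.785 mm/min^0.5

0.785


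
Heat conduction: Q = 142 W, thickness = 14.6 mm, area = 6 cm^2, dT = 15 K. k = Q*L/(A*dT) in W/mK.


k = 142*14.6/1000/(6/10000*15) = 230.36 W/mK

230.36


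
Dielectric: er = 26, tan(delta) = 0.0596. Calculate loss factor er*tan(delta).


Loss = 26 * 0.0596 = 1.55

1.55


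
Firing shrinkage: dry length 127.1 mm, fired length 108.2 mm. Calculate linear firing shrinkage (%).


FS = (127.1 - 108.2) / 127.1 * 100 = 14.87%

14.87


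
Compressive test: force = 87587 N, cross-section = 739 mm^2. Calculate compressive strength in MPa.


CS = 87587 / 739 = 118.5 MPa

118.5


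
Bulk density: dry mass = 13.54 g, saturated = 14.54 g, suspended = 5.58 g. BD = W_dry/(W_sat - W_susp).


BD = 13.54 / (14.54 - 5.58) = 13.54 / 8.96 = 1.511 g/cm^3

1.511


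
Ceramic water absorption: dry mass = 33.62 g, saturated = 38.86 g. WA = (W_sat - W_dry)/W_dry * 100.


WA = (38.86 - 33.62) / 33.62 * 100 = 15.59%

15.59


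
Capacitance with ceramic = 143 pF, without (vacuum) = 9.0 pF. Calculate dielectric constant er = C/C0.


er = 143 / 9.0 = 15.89

15.89


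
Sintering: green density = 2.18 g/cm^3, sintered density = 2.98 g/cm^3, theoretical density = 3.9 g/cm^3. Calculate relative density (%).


Relative = 2.98 / 3.9 * 100 = 76.4%

76.4


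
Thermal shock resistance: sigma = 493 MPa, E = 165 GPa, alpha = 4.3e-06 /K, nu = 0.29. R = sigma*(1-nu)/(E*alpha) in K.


R = 493*(1-0.29)/(165*1000*4.3e-06) = 493 K

493


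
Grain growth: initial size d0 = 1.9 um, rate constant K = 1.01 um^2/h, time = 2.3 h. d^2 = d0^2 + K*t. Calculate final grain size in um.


d^2 = 1.9^2 + 1.01*2.3 = 5.933
d = sqrt(5.933) = 2.44 um

2.44


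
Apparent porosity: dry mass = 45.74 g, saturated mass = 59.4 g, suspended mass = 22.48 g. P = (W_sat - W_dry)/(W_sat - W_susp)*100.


P = (59.4 - 45.74) / (59.4 - 22.48) * 100 = 13.66 / 36.92 * 100 = 37.0%

37.0


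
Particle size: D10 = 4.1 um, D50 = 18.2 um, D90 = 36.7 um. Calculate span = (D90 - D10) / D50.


Span = (36.7 - 4.1) / 18.2 = 32.6 / 18.2 = 1.791

1.791


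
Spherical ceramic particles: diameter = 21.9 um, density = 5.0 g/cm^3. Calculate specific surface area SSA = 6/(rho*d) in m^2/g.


SSA = 6 / (5.0 * 21.9) = 0.055 m^2/g

0.055


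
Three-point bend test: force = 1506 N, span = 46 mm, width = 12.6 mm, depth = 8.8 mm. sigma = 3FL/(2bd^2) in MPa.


sigma = 3*1506*46/(2*12.6*8.8^2) = 106.5 MPa

106.5


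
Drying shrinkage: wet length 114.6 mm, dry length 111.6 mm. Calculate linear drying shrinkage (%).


DS = (114.6 - 111.6) / 114.6 * 100 = 2.62%

2.62


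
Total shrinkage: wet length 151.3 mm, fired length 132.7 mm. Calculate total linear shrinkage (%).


TS = (151.3 - 132.7) / 151.3 * 100 = 12.29%

12.29


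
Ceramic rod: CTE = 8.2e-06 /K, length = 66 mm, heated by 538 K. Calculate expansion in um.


dL = 8.2e-06 * 66 * 538 * 1000 = 291.166 um

291.166


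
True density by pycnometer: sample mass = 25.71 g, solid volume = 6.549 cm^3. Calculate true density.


TD = 25.71 / 6.549 = 3.926 g/cm^3

3.926


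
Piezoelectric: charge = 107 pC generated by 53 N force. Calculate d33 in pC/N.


d33 = 107 / 53 = 2.0 pC/N

2.0


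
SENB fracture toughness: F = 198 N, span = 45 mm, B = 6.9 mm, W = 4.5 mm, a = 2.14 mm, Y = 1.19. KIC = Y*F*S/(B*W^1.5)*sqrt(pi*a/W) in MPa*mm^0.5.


KIC = 1.19*198*45/(6.9*4.5^1.5)*sqrt(pi*2.14/4.5) = 196.76

196.76


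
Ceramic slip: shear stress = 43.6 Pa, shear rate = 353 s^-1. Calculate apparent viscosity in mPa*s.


eta = tau/gamma * 1000 = 43.6/353 * 1000 = 123.5 mPa*s

123.5


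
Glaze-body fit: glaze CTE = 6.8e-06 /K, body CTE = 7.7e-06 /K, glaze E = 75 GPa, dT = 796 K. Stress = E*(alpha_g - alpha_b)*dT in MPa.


Stress = 75*1000*(6.8e-06 - 7.7e-06)*796 = -53.7 MPa

-53.7


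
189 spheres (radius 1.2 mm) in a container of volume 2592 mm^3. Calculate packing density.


V_sphere = 4/3*pi*1.2^3 = 7.2382 mm^3
Total V = 189*7.2382 = 1368.0198 mm^3
PD = 1368.0198 / 2592 = 0.528

0.528


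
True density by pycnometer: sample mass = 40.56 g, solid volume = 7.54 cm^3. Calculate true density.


TD = 40.56 / 7.54 = 5.379 g/cm^3

5.379


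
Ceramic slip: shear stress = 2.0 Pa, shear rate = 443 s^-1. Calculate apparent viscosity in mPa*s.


eta = tau/gamma * 1000 = 2.0/443 * 1000 = 4.5 mPa*s

4.5


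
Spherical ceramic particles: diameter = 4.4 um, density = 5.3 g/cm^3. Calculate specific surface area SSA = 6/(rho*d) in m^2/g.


SSA = 6 / (5.3 * 4.4) = 0.257 m^2/g

0.257


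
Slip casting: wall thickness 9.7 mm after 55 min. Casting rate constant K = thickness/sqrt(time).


K = 9.7 / sqrt(55) = 9.7 / 7.4162 = 1.308 mm/min^0.5

1.308


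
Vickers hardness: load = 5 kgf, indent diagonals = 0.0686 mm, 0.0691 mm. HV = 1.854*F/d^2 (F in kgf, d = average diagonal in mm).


d_avg = (0.0686+0.0691)/2 = 0.06885 mm
HV = 1.854*5/0.06885^2 = 1956

1956


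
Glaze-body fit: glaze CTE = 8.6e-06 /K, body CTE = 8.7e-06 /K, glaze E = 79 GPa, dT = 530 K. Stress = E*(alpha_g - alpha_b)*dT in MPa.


Stress = 79*1000*(8.6e-06 - 8.7e-06)*530 = -4.2 MPa

-4.2


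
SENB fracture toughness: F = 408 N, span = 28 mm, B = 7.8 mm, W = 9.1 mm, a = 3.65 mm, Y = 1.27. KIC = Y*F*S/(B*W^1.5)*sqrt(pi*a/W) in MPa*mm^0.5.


KIC = 1.27*408*28/(7.8*9.1^1.5)*sqrt(pi*3.65/9.1) = 76.06

76.06


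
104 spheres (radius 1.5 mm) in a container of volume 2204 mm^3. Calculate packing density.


V_sphere = 4/3*pi*1.5^3 = 14.1372 mm^3
Total V = 104*14.1372 = 1470.2688 mm^3
PD = 1470.2688 / 2204 = 0.667

0.667


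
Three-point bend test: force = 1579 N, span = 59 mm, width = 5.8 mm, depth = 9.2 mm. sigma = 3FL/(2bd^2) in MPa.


sigma = 3*1579*59/(2*5.8*9.2^2) = 284.7 MPa

284.7


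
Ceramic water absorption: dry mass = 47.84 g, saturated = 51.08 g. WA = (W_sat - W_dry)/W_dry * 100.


WA = (51.08 - 47.84) / 47.84 * 100 = 6.77%

6.77


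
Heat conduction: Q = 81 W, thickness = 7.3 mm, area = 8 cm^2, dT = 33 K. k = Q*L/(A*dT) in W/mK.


k = 81*7.3/1000/(8/10000*33) = 22.4 W/mK

22.4


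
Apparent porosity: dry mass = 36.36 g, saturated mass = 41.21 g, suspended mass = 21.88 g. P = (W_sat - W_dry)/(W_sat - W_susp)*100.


P = (41.21 - 36.36) / (41.21 - 21.88) * 100 = 4.85 / 19.33 * 100 = 25.1%

25.1


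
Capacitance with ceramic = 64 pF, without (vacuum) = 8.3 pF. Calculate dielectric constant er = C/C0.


er = 64 / 8.3 = 7.71

7.71


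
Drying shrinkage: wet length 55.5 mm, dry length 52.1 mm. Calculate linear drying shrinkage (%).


DS = (55.5 - 52.1) / 55.5 * 100 = 6.13%

6.13


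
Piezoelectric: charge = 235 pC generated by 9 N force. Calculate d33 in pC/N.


d33 = 235 / 9 = 26.1 pC/N

26.1


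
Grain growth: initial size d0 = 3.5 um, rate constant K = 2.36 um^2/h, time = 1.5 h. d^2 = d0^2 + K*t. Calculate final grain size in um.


d^2 = 3.5^2 + 2.36*1.5 = 15.79
d = sqrt(15.79) = 3.97 um

3.97


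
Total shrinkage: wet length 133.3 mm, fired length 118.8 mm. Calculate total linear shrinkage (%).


TS = (133.3 - 118.8) / 133.3 * 100 = 10.88%

10.88


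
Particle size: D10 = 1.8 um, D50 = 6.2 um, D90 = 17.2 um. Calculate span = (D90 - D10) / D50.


Span = (17.2 - 1.8) / 6.2 = 15.4 / 6.2 = 2.484

2.484


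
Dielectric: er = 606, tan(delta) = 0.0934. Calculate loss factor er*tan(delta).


Loss = 606 * 0.0934 = 56.6

56.6


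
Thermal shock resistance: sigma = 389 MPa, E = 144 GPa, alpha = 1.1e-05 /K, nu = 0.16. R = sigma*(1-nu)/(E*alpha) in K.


R = 389*(1-0.16)/(144*1000*1.1e-05) = 206 K

206


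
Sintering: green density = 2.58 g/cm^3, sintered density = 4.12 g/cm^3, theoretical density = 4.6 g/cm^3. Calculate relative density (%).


Relative = 4.12 / 4.6 * 100 = 89.6%

89.6


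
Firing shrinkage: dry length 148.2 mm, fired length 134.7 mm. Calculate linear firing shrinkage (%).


FS = (148.2 - 134.7) / 148.2 * 100 = 9.11%

9.11


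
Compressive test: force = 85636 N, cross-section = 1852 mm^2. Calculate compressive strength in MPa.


CS = 85636 / 1852 = 46.2 MPa

46.2


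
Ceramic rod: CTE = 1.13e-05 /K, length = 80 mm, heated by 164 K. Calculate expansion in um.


dL = 1.13e-05 * 80 * 164 * 1000 = 148.256 um

148.256


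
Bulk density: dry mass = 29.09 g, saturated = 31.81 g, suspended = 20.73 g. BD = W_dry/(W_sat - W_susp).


BD = 29.09 / (31.81 - 20.73) = 29.09 / 11.08 = 2.625 g/cm^3

2.625


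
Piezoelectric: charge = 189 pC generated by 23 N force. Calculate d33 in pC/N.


d33 = 189 / 23 = 8.2 pC/N

8.2


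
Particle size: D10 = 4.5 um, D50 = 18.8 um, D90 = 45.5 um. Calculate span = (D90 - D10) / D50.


Span = (45.5 - 4.5) / 18.8 = 41.0 / 18.8 = 2.181

2.181


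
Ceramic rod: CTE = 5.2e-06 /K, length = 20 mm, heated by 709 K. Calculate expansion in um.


dL = 5.2e-06 * 20 * 709 * 1000 = 73.736 um

73.736


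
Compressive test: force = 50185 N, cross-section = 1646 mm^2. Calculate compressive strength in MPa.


CS = 50185 / 1646 = 30.5 MPa

30.5


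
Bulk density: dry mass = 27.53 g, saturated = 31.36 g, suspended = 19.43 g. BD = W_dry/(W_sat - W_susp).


BD = 27.53 / (31.36 - 19.43) = 27.53 / 11.93 = 2.308 g/cm^3

2.308


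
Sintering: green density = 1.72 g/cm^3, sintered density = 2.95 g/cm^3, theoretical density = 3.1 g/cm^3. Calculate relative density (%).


Relative = 2.95 / 3.1 * 100 = 95.2%

95.2


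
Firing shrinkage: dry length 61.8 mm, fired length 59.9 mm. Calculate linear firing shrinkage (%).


FS = (61.8 - 59.9) / 61.8 * 100 = 3.07%

3.07


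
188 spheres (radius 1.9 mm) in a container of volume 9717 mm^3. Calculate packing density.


V_sphere = 4/3*pi*1.9^3 = 28.7309 mm^3
Total V = 188*28.7309 = 5401.4092 mm^3
PD = 5401.4092 / 9717 = 0.556

0.556


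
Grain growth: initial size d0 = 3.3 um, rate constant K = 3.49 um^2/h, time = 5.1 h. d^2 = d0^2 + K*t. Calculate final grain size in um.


d^2 = 3.3^2 + 3.49*5.1 = 28.689
d = sqrt(28.689) = 5.36 um

5.36


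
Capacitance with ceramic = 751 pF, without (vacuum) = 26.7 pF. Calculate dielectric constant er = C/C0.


er = 751 / 26.7 = 28.13

28.13


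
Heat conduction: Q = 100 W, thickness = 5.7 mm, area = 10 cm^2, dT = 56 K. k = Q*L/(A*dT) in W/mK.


k = 100*5.7/1000/(10/10000*56) = 10.18 W/mK

10.18


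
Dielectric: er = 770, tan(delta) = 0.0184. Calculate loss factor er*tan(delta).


Loss = 770 * 0.0184 = 14.168

14.168


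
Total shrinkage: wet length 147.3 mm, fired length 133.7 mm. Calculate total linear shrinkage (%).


TS = (147.3 - 133.7) / 147.3 * 100 = 9.23%

9.23


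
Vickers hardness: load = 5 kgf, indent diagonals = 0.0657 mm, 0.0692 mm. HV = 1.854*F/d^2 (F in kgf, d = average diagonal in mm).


d_avg = (0.0657+0.0692)/2 = 0.06745 mm
HV = 1.854*5/0.06745^2 = 2038

2038


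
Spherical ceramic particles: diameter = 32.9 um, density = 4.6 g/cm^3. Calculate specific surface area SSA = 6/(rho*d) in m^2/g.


SSA = 6 / (4.6 * 32.9) = 0.04 m^2/g

0.04


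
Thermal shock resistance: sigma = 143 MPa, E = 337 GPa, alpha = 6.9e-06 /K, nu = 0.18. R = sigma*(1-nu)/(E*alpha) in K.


R = 143*(1-0.18)/(337*1000*6.9e-06) = 50 K

50


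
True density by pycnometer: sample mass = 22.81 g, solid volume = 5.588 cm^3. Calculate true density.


TD = 22.81 / 5.588 = 4.082 g/cm^3

4.082


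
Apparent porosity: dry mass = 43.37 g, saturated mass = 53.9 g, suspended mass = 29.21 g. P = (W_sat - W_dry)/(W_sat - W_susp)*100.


P = (53.9 - 43.37) / (53.9 - 29.21) * 100 = 10.53 / 24.69 * 100 = 42.6%

42.6


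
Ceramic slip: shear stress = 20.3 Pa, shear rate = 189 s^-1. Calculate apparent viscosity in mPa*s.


eta = tau/gamma * 1000 = 20.3/189 * 1000 = 107.4 mPa*s

107.4


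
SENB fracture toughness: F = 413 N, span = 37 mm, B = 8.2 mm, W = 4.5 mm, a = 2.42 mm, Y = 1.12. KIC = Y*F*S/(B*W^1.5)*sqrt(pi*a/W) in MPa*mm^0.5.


KIC = 1.12*413*37/(8.2*4.5^1.5)*sqrt(pi*2.42/4.5) = 284.19

284.19


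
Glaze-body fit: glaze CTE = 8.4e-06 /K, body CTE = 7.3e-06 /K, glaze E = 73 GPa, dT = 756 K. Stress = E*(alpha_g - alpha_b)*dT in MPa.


Stress = 73*1000*(8.4e-06 - 7.3e-06)*756 = 60.7 MPa

60.7


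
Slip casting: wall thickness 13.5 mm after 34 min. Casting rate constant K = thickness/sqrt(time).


K = 13.5 / sqrt(34) = 13.5 / 5.831 = 2.315 mm/min^0.5

2.315


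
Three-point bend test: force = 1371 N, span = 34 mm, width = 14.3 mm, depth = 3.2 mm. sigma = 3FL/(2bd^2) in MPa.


sigma = 3*1371*34/(2*14.3*3.2^2) = 477.5 MPa

477.5


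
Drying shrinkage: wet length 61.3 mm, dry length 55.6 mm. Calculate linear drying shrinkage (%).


DS = (61.3 - 55.6) / 61.3 * 100 = 9.3%

9.3


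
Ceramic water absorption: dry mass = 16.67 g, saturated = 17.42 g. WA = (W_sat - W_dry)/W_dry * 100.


WA = (17.42 - 16.67) / 16.67 * 100 = 4.5%

4.5


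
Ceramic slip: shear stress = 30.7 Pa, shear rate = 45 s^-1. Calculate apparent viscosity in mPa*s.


eta = tau/gamma * 1000 = 30.7/45 * 1000 = 682.2 mPa*s

682.2


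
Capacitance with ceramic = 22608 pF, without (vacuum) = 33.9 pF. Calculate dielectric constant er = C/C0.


er = 22608 / 33.9 = 666.9

666.9


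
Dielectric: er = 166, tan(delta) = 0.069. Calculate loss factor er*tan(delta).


Loss = 166 * 0.069 = 11.454

11.454


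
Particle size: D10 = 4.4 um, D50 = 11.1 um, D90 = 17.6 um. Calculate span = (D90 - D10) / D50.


Span = (17.6 - 4.4) / 11.1 = 13.2 / 11.1 = 1.189

1.189


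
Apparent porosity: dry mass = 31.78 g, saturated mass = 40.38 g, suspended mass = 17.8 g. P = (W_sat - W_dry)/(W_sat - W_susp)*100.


P = (40.38 - 31.78) / (40.38 - 17.8) * 100 = 8.6 / 22.58 * 100 = 38.1%

38.1


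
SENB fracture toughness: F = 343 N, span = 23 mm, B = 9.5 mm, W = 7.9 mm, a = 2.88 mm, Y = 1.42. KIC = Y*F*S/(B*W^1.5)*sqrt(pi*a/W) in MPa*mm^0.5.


KIC = 1.42*343*23/(9.5*7.9^1.5)*sqrt(pi*2.88/7.9) = 56.83

56.83


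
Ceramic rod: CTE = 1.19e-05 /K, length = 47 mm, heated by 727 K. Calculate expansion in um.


dL = 1.19e-05 * 47 * 727 * 1000 = 406.611 um

406.611


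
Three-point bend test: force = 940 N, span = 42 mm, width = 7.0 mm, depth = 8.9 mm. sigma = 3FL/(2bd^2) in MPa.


sigma = 3*940*42/(2*7.0*8.9^2) = 106.8 MPa

106.8


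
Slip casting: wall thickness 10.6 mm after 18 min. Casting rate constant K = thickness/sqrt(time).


K = 10.6 / sqrt(18) = 10.6 / 4.2426 = 2.498 mm/min^0.5

2.498


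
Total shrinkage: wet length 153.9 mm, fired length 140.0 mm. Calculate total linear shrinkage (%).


TS = (153.9 - 140.0) / 153.9 * 100 = 9.03%

9.03


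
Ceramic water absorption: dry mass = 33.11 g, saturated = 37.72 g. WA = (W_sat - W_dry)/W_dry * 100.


WA = (37.72 - 33.11) / 33.11 * 100 = 13.92%

13.92


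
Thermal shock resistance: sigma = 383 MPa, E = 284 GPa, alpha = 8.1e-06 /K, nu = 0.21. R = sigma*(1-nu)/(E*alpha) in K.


R = 383*(1-0.21)/(284*1000*8.1e-06) = 132 K

132


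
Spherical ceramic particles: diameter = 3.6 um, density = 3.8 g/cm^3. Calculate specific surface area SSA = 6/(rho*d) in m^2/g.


SSA = 6 / (3.8 * 3.6) = 0.439 m^2/g

0.439


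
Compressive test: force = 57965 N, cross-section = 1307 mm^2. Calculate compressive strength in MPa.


CS = 57965 / 1307 = 44.3 MPa

44.3


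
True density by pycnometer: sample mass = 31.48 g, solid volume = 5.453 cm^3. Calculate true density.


TD = 31.48 / 5.453 = 5.773 g/cm^3

5.773


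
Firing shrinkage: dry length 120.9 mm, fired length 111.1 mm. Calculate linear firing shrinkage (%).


FS = (120.9 - 111.1) / 120.9 * 100 = 8.11%

8.11


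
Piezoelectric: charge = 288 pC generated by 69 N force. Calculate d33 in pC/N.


d33 = 288 / 69 = 4.2 pC/N

4.2


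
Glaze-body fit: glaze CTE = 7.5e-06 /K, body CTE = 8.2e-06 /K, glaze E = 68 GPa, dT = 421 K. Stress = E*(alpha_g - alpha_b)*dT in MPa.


Stress = 68*1000*(7.5e-06 - 8.2e-06)*421 = -20.0 MPa

-20.0


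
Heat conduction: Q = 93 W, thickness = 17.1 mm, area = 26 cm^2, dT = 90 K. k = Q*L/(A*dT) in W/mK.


k = 93*17.1/1000/(26/10000*90) = 6.8 W/mK

6.8


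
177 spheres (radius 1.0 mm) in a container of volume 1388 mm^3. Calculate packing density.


V_sphere = 4/3*pi*1.0^3 = 4.1888 mm^3
Total V = 177*4.1888 = 741.4176 mm^3
PD = 741.4176 / 1388 = 0.534

0.534


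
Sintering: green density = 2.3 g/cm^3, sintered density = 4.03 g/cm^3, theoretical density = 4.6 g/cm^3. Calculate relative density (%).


Relative = 4.03 / 4.6 * 100 = 87.6%

87.6


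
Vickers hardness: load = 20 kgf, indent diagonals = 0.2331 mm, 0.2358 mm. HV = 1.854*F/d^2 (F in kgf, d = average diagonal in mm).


d_avg = (0.2331+0.2358)/2 = 0.23445 mm
HV = 1.854*20/0.23445^2 = 675

675


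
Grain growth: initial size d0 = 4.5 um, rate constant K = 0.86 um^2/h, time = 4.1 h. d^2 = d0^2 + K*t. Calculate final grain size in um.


d^2 = 4.5^2 + 0.86*4.1 = 23.776
d = sqrt(23.776) = 4.88 um

4.88


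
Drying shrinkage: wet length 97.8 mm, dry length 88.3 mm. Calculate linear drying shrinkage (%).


DS = (97.8 - 88.3) / 97.8 * 100 = 9.71%

9.71


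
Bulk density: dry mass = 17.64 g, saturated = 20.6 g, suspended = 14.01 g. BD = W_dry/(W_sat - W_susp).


BD = 17.64 / (20.6 - 14.01) = 17.64 / 6.59 = 2.677 g/cm^3

2.677


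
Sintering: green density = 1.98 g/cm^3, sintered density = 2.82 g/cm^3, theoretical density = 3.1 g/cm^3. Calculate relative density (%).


Relative = 2.82 / 3.1 * 100 = 91.0%

91.0


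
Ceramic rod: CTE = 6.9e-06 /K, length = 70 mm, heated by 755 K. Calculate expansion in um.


dL = 6.9e-06 * 70 * 755 * 1000 = 364.665 um

364.665


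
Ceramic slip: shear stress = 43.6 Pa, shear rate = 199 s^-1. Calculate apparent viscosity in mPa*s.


eta = tau/gamma * 1000 = 43.6/199 * 1000 = 219.1 mPa*s

219.1


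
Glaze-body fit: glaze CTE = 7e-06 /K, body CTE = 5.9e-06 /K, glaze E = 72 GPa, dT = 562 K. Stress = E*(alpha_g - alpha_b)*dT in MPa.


Stress = 72*1000*(7e-06 - 5.9e-06)*562 = 44.5 MPa

44.5


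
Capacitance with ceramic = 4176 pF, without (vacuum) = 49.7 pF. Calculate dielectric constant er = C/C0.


er = 4176 / 49.7 = 84.02

84.02


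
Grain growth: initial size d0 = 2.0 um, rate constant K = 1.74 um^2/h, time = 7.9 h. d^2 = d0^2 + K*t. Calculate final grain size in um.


d^2 = 2.0^2 + 1.74*7.9 = 17.746
d = sqrt(17.746) = 4.21 um

4.21


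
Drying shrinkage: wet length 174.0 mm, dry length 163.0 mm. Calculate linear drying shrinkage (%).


DS = (174.0 - 163.0) / 174.0 * 100 = 6.32%

6.32


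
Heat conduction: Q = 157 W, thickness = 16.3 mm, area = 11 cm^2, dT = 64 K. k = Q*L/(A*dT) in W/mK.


k = 157*16.3/1000/(11/10000*64) = 36.35 W/mK

36.35


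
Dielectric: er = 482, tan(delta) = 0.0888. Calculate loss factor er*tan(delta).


Loss = 482 * 0.0888 = 42.802

42.802


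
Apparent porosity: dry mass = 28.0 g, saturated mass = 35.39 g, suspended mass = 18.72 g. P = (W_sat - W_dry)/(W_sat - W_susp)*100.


P = (35.39 - 28.0) / (35.39 - 18.72) * 100 = 7.39 / 16.67 * 100 = 44.3%

44.3


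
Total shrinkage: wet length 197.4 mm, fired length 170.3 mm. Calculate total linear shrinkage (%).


TS = (197.4 - 170.3) / 197.4 * 100 = 13.73%

13.73


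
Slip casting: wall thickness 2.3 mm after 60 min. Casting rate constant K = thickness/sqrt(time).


K = 2.3 / sqrt(60) = 2.3 / 7.746 = 0.297 mm/min^0.5

0.297


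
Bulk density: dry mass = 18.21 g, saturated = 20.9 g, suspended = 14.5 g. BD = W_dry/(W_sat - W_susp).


BD = 18.21 / (20.9 - 14.5) = 18.21 / 6.4 = 2.845 g/cm^3

2.845


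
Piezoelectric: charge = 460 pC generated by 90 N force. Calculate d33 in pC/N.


d33 = 460 / 90 = 5.1 pC/N

5.1


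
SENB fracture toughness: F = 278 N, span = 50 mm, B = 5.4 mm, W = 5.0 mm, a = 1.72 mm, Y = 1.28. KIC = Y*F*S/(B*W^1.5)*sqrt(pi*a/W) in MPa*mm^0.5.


KIC = 1.28*278*50/(5.4*5.0^1.5)*sqrt(pi*1.72/5.0) = 306.36

306.36


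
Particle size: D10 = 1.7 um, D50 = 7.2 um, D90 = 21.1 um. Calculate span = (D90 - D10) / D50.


Span = (21.1 - 1.7) / 7.2 = 19.4 / 7.2 = 2.694

2.694


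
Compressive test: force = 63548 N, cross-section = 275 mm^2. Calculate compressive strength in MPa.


CS = 63548 / 275 = 231.1 MPa

231.1


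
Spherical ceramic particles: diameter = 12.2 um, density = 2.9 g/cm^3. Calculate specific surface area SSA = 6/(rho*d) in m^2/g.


SSA = 6 / (2.9 * 12.2) = 0.17 m^2/g

0.17


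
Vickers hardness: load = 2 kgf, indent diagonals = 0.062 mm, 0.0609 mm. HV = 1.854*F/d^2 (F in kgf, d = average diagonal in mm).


d_avg = (0.062+0.0609)/2 = 0.06145 mm
HV = 1.854*2/0.06145^2 = 982

982


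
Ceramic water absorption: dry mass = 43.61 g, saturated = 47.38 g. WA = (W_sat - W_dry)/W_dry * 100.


WA = (47.38 - 43.61) / 43.61 * 100 = 8.64%

8.64


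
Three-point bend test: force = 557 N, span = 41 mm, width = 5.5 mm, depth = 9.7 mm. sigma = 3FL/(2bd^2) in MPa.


sigma = 3*557*41/(2*5.5*9.7^2) = 66.2 MPa

66.2


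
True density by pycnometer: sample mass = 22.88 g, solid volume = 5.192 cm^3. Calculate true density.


TD = 22.88 / 5.192 = 4.407 g/cm^3

4.407


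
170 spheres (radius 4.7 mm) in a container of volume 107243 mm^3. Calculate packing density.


V_sphere = 4/3*pi*4.7^3 = 434.8928 mm^3
Total V = 170*434.8928 = 73931.776 mm^3
PD = 73931.776 / 107243 = 0.689

0.689


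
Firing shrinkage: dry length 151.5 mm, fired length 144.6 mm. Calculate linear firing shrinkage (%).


FS = (151.5 - 144.6) / 151.5 * 100 = 4.55%

4.55


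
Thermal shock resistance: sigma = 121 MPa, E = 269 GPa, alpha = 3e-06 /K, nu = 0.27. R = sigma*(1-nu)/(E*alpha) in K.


R = 121*(1-0.27)/(269*1000*3e-06) = 109 K

109


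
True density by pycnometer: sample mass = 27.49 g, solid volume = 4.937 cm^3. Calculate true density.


TD = 27.49 / 4.937 = 5.568 g/cm^3

5.568


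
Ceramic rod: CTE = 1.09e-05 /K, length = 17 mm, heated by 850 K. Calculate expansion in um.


dL = 1.09e-05 * 17 * 850 * 1000 = 157.505 um

157.505


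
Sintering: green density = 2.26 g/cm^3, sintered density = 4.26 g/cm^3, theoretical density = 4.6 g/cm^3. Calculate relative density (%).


Relative = 4.26 / 4.6 * 100 = 92.6%

92.6


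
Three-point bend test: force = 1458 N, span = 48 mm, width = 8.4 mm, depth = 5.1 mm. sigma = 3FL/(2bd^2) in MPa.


sigma = 3*1458*48/(2*8.4*5.1^2) = 480.5 MPa

480.5


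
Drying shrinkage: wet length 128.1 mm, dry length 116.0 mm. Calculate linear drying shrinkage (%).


DS = (128.1 - 116.0) / 128.1 * 100 = 9.45%

9.45


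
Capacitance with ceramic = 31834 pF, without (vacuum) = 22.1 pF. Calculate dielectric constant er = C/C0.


er = 31834 / 22.1 = 1440.45

1440.45


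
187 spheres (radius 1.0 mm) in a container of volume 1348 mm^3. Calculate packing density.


V_sphere = 4/3*pi*1.0^3 = 4.1888 mm^3
Total V = 187*4.1888 = 783.3056 mm^3
PD = 783.3056 / 1348 = 0.581

0.581


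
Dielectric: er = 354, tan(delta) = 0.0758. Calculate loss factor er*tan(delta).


Loss = 354 * 0.0758 = 26.833

26.833


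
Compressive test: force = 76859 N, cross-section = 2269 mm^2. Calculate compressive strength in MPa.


CS = 76859 / 2269 = 33.9 MPa

33.9


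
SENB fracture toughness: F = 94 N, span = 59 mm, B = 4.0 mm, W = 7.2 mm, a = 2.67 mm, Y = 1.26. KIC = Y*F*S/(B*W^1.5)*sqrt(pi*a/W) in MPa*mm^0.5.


KIC = 1.26*94*59/(4.0*7.2^1.5)*sqrt(pi*2.67/7.2) = 97.6

97.6


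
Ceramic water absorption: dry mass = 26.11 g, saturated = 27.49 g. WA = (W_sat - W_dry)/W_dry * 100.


WA = (27.49 - 26.11) / 26.11 * 100 = 5.29%

5.29


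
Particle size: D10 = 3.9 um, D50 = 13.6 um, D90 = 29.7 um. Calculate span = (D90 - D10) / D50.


Span = (29.7 - 3.9) / 13.6 = 25.8 / 13.6 = 1.897

1.897


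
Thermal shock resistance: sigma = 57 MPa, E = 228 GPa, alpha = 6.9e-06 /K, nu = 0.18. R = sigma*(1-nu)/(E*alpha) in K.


R = 57*(1-0.18)/(228*1000*6.9e-06) = 30 K

30


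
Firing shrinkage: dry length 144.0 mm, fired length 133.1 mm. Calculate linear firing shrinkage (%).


FS = (144.0 - 133.1) / 144.0 * 100 = 7.57%

7.57


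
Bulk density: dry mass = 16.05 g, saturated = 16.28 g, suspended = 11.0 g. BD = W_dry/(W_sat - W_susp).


BD = 16.05 / (16.28 - 11.0) = 16.05 / 5.28 = 3.04 g/cm^3

3.04


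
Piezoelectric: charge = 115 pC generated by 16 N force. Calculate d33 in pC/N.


d33 = 115 / 16 = 7.2 pC/N

7.2


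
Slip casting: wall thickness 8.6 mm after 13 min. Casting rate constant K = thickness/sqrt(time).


K = 8.6 / sqrt(13) = 8.6 / 3.6056 = 2.385 mm/min^0.5

2.385


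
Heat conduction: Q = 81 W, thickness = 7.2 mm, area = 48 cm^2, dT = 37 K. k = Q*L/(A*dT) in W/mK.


k = 81*7.2/1000/(48/10000*37) = 3.28 W/mK

3.28


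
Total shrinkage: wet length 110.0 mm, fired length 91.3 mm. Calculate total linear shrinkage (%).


TS = (110.0 - 91.3) / 110.0 * 100 = 17.0%

17.0


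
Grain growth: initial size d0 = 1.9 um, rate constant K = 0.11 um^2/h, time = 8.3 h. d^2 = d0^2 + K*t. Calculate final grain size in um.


d^2 = 1.9^2 + 0.11*8.3 = 4.523
d = sqrt(4.523) = 2.13 um

2.13


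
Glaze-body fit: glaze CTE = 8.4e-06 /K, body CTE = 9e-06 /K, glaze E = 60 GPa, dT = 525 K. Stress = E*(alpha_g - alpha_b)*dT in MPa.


Stress = 60*1000*(8.4e-06 - 9e-06)*525 = -18.9 MPa

-18.9


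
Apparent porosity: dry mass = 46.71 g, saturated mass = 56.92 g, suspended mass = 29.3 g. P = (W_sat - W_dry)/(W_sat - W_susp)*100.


P = (56.92 - 46.71) / (56.92 - 29.3) * 100 = 10.21 / 27.62 * 100 = 37.0%

37.0


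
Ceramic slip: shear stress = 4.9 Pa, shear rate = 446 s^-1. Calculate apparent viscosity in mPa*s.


eta = tau/gamma * 1000 = 4.9/446 * 1000 = 11.0 mPa*s

11.0


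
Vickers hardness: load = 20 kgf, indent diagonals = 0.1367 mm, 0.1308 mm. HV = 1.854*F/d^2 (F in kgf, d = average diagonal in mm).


d_avg = (0.1367+0.1308)/2 = 0.13375 mm
HV = 1.854*20/0.13375^2 = 2073

2073


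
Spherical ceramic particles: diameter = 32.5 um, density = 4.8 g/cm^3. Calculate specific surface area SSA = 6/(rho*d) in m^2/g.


SSA = 6 / (4.8 * 32.5) = 0.038 m^2/g

0.038


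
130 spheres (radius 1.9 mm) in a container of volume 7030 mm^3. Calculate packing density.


V_sphere = 4/3*pi*1.9^3 = 28.7309 mm^3
Total V = 130*28.7309 = 3735.017 mm^3
PD = 3735.017 / 7030 = 0.531

0.531


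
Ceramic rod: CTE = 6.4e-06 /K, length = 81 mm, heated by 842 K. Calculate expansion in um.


dL = 6.4e-06 * 81 * 842 * 1000 = 436.493 um

436.493


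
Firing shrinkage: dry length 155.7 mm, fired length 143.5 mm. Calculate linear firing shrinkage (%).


FS = (155.7 - 143.5) / 155.7 * 100 = 7.84%

7.84


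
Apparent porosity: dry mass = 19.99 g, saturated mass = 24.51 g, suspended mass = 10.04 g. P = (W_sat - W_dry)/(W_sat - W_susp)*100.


P = (24.51 - 19.99) / (24.51 - 10.04) * 100 = 4.52 / 14.47 * 100 = 31.2%

31.2


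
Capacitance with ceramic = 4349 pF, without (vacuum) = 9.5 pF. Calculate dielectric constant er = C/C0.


er = 4349 / 9.5 = 457.79

457.79


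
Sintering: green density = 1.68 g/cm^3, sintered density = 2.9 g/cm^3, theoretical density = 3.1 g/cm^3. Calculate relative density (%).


Relative = 2.9 / 3.1 * 100 = 93.5%

93.5


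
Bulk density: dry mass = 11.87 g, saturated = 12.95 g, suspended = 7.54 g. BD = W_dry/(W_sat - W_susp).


BD = 11.87 / (12.95 - 7.54) = 11.87 / 5.41 = 2.194 g/cm^3

2.194


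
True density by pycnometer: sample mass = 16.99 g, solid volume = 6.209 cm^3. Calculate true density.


TD = 16.99 / 6.209 = 2.736 g/cm^3

2.736


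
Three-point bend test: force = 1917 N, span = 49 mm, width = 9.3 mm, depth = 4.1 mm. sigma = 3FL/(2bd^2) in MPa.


sigma = 3*1917*49/(2*9.3*4.1^2) = 901.3 MPa

901.3


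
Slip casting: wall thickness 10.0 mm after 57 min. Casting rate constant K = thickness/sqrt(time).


K = 10.0 / sqrt(57) = 10.0 / 7.5498 = 1.325 mm/min^0.5

1.325


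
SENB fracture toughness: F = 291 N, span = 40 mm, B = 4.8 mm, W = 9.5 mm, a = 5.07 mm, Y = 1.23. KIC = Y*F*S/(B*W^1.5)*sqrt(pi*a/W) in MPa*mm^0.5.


KIC = 1.23*291*40/(4.8*9.5^1.5)*sqrt(pi*5.07/9.5) = 131.9

131.9


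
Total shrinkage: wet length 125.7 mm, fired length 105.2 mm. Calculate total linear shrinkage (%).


TS = (125.7 - 105.2) / 125.7 * 100 = 16.31%

16.31


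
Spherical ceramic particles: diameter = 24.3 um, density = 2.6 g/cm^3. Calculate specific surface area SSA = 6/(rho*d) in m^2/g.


SSA = 6 / (2.6 * 24.3) = 0.095 m^2/g

0.095


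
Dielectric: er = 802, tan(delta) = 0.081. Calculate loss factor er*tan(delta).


Loss = 802 * 0.081 = 64.962

64.962


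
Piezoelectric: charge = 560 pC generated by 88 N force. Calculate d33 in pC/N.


d33 = 560 / 88 = 6.4 pC/N

6.4


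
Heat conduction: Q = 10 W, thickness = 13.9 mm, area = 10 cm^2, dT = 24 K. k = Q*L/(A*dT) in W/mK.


k = 10*13.9/1000/(10/10000*24) = 5.79 W/mK

5.79


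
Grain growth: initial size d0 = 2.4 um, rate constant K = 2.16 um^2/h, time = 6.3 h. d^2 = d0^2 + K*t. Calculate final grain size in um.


d^2 = 2.4^2 + 2.16*6.3 = 19.368
d = sqrt(19.368) = 4.4 um

4.4


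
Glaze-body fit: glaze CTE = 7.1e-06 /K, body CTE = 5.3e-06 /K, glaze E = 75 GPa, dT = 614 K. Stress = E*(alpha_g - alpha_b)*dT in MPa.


Stress = 75*1000*(7.1e-06 - 5.3e-06)*614 = 82.9 MPa

82.9


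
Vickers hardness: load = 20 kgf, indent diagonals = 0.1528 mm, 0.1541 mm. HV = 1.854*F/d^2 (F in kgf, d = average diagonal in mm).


d_avg = (0.1528+0.1541)/2 = 0.15345 mm
HV = 1.854*20/0.15345^2 = 1575

1575


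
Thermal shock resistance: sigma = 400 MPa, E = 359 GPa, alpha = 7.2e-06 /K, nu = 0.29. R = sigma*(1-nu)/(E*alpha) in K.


R = 400*(1-0.29)/(359*1000*7.2e-06) = 110 K

110


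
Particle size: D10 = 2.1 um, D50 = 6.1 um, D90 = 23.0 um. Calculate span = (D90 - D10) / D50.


Span = (23.0 - 2.1) / 6.1 = 20.9 / 6.1 = 3.426

3.426


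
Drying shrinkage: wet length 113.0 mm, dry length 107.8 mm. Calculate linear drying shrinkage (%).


DS = (113.0 - 107.8) / 113.0 * 100 = 4.6%

4.6


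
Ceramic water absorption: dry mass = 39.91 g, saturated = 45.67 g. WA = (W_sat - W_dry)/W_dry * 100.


WA = (45.67 - 39.91) / 39.91 * 100 = 14.43%

14.43
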